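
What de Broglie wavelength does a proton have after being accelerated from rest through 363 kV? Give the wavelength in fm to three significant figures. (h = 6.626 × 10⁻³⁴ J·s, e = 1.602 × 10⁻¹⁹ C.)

λ = 47.5 fm

KE = eV = 1.602 × 10⁻¹⁹ × 3.630 × 10⁵ = 5.815 × 10⁻¹⁴ J.
p = √(2mKE) = √(2 × 1.673 × 10⁻²⁷ × 5.815 × 10⁻¹⁴) = 1.395 × 10⁻²⁰ kg·m/s.
λ = h/p = 6.626 × 10⁻³⁴ / 1.395 × 10⁻²⁰ = 4.75 × 10⁻¹⁴ m = 47.5 fm.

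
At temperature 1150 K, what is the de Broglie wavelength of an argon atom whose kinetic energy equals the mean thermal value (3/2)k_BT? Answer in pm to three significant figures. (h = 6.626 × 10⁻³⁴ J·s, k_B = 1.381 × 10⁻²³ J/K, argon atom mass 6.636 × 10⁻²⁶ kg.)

λ = 11.8 pm

KE = (3/2)k_BT = 1.5 × 1.381 × 10⁻²³ × 1150 = 2.382 × 10⁻²⁰ J.
p = √(2mKE) = √(2 × 6.636 × 10⁻²⁶ × 2.382 × 10⁻²⁰) = 5.623 × 10⁻²³ kg·m/s.
λ = h/p = 1.18 × 10⁻¹¹ m = 11.8 pm.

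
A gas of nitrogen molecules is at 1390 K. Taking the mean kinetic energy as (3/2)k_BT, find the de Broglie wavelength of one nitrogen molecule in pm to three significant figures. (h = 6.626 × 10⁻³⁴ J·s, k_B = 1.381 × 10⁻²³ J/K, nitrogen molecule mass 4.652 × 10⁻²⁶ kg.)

λ = 12.8 pm

KE = (3/2)k_BT = 1.5 × 1.381 × 10⁻²³ × 1390 = 2.879 × 10⁻²⁰ J.
p = √(2mKE) = √(2 × 4.652 × 10⁻²⁶ × 2.879 × 10⁻²⁰) = 5.176 × 10⁻²³ kg·m/s.
λ = h/p = 1.28 × 10⁻¹¹ m = 12.8 pm.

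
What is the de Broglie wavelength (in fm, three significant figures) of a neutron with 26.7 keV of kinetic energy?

KE = 26.7 keV = 4.277 × 10⁻¹⁵ J.
p = √(2mKE) = √(2 × 1.675 × 10⁻²⁷ × 4.277 × 10⁻¹⁵) = 3.785 × 10⁻²¹ kg·m/s.
λ = h/p = 6.626 × 10⁻³⁴ / 3.785 × 10⁻²¹ = 1.75 × 10⁻¹³ m = 175 fm.

λ = 175 fm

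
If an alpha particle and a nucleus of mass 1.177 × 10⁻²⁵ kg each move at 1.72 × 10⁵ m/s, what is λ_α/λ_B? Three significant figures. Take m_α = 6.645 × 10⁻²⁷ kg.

At fixed v, p = mv so λ = h/(mv) ∝ 1/m.
λ_α/λ_B = m_B/m_α = 1.177 × 10⁻²⁵/6.645 × 10⁻²⁷ = 17.7.

λ_α/λ_B = 17.7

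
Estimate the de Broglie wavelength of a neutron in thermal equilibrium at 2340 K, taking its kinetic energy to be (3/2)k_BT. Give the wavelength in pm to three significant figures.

KE = (3/2)k_BT = 1.5 × 1.381 × 10⁻²³ × 2340 = 4.847 × 10⁻²⁰ J.
p = √(2mKE) = √(2 × 1.675 × 10⁻²⁷ × 4.847 × 10⁻²⁰) = 1.274 × 10⁻²³ kg·m/s.
λ = h/p = 5.20 × 10⁻¹¹ m = 52.0 pm.

λ = 52.0 pm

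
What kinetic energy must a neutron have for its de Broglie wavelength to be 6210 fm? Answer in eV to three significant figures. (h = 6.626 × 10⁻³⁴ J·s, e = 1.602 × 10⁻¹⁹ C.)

KE = 21.2 eV

p = h/λ = 6.626 × 10⁻³⁴ / 6.210 × 10⁻¹² = 1.067 × 10⁻²² kg·m/s.
KE = p²/(2m) = (1.067 × 10⁻²²)² / (2 × 1.675 × 10⁻²⁷) = 3.398 × 10⁻¹⁸ J = 21.2 eV.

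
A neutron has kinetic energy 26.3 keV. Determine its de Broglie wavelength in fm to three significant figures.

KE = 26.3 keV = 4.213 × 10⁻¹⁵ J.
p = √(2mKE) = √(2 × 1.675 × 10⁻²⁷ × 4.213 × 10⁻¹⁵) = 3.757 × 10⁻²¹ kg·m/s.
λ = h/p = 6.626 × 10⁻³⁴ / 3.757 × 10⁻²¹ = 1.76 × 10⁻¹³ m = 176 fm.

λ = 176 fm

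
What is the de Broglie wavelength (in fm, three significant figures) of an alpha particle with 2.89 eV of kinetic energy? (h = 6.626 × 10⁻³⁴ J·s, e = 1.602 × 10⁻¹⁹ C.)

λ = 8450 fm

KE = 2.89 eV = 4.630 × 10⁻¹⁹ J.
p = √(2mKE) = √(2 × 6.645 × 10⁻²⁷ × 4.630 × 10⁻¹⁹) = 7.844 × 10⁻²³ kg·m/s.
λ = h/p = 6.626 × 10⁻³⁴ / 7.844 × 10⁻²³ = 8.45 × 10⁻¹² m = 8450 fm.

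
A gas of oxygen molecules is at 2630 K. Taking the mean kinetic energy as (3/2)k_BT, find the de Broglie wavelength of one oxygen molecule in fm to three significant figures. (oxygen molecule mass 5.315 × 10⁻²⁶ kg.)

λ = 8710 fm

KE = (3/2)k_BT = 1.5 × 1.381 × 10⁻²³ × 2630 = 5.448 × 10⁻²⁰ J.
p = √(2mKE) = √(2 × 5.315 × 10⁻²⁶ × 5.448 × 10⁻²⁰) = 7.610 × 10⁻²³ kg·m/s.
λ = h/p = 8.71 × 10⁻¹² m = 8710 fm.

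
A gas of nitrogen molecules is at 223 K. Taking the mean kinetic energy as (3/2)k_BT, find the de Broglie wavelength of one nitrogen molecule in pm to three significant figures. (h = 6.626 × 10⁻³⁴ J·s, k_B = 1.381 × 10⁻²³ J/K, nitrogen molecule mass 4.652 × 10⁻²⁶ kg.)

λ = 32.0 pm

KE = (3/2)k_BT = 1.5 × 1.381 × 10⁻²³ × 223 = 4.619 × 10⁻²¹ J.
p = √(2mKE) = √(2 × 4.652 × 10⁻²⁶ × 4.619 × 10⁻²¹) = 2.073 × 10⁻²³ kg·m/s.
λ = h/p = 3.20 × 10⁻¹¹ m = 32.0 pm.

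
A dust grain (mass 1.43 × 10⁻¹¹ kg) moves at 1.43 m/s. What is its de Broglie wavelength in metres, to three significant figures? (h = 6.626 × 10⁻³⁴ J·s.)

p = mv = 1.43 × 10⁻¹¹ × 1.43 = 2.045 × 10⁻¹¹ kg·m/s.
λ = h/p = 6.626 × 10⁻³⁴ / 2.045 × 10⁻¹¹ = 3.24 × 10⁻²³ m.

λ = 3.24 × 10⁻²³ m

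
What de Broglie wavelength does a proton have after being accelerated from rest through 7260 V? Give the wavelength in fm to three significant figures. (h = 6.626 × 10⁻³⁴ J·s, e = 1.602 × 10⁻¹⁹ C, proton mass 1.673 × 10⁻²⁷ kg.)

λ = 336 fm

KE = eV = 1.602 × 10⁻¹⁹ × 7260 = 1.163 × 10⁻¹⁵ J.
p = √(2mKE) = √(2 × 1.673 × 10⁻²⁷ × 1.163 × 10⁻¹⁵) = 1.973 × 10⁻²¹ kg·m/s.
λ = h/p = 6.626 × 10⁻³⁴ / 1.973 × 10⁻²¹ = 3.36 × 10⁻¹³ m = 336 fm.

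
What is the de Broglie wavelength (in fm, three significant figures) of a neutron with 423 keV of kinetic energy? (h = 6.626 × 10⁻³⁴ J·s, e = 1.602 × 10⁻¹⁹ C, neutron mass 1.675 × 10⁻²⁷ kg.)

λ = 44.0 fm

KE = 423 keV = 6.776 × 10⁻¹⁴ J.
p = √(2mKE) = √(2 × 1.675 × 10⁻²⁷ × 6.776 × 10⁻¹⁴) = 1.507 × 10⁻²⁰ kg·m/s.
λ = h/p = 6.626 × 10⁻³⁴ / 1.507 × 10⁻²⁰ = 4.40 × 10⁻¹⁴ m = 44.0 fm.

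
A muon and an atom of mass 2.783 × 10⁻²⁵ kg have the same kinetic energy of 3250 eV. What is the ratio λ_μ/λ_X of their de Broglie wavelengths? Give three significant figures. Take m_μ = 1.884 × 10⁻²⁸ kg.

At fixed KE, p = √(2mKE) so λ = h/p ∝ 1/√m.
λ_μ/λ_X = √(m_X/m_μ) = √(2.783 × 10⁻²⁵/1.884 × 10⁻²⁸) = √(1477) = 38.4.

λ_μ/λ_X = 38.4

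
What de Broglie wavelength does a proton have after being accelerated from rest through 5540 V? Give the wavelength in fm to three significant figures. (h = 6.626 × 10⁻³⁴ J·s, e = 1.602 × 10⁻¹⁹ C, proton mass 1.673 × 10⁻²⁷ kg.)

KE = eV = 1.602 × 10⁻¹⁹ × 5540 = 8.875 × 10⁻¹⁶ J.
p = √(2mKE) = √(2 × 1.673 × 10⁻²⁷ × 8.875 × 10⁻¹⁶) = 1.723 × 10⁻²¹ kg·m/s.
λ = h/p = 6.626 × 10⁻³⁴ / 1.723 × 10⁻²¹ = 3.85 × 10⁻¹³ m = 385 fm.

λ = 385 fm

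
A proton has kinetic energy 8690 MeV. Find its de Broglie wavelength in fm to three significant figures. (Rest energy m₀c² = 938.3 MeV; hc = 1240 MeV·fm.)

Total energy E = KE + m₀c² = 8690 + 938.3 = 9628.3 MeV.
(pc)² = E² − (m₀c²)² = (9628.3)² − (938.3)² = 9.182 × 10⁷ MeV², so pc = 9582 MeV.
λ = hc/(pc) = 1240 MeV·fm / 9582 MeV = 0.129 fm.

λ = 0.129 fm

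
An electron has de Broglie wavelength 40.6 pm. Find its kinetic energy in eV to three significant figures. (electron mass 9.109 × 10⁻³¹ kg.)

p = h/λ = 6.626 × 10⁻³⁴ / 4.060 × 10⁻¹¹ = 1.632 × 10⁻²³ kg·m/s.
KE = p²/(2m) = (1.632 × 10⁻²³)² / (2 × 9.109 × 10⁻³¹) = 1.462 × 10⁻¹⁶ J = 913 eV.

KE = 913 eV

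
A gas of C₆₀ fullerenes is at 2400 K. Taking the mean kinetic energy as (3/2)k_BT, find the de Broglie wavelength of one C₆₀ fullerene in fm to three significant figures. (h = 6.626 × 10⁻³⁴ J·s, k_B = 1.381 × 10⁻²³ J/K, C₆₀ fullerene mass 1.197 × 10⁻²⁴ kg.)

λ = 1920 fm

KE = (3/2)k_BT = 1.5 × 1.381 × 10⁻²³ × 2400 = 4.972 × 10⁻²⁰ J.
p = √(2mKE) = √(2 × 1.197 × 10⁻²⁴ × 4.972 × 10⁻²⁰) = 3.450 × 10⁻²² kg·m/s.
λ = h/p = 1.92 × 10⁻¹² m = 1920 fm.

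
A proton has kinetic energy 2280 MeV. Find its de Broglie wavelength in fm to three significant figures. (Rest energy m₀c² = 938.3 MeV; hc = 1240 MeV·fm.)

λ = 0.403 fm

Total energy E = KE + m₀c² = 2280 + 938.3 = 3218.3 MeV.
(pc)² = E² − (m₀c²)² = (3218.3)² − (938.3)² = 9.477 × 10⁶ MeV², so pc = 3078 MeV.
λ = hc/(pc) = 1240 MeV·fm / 3078 MeV = 0.403 fm.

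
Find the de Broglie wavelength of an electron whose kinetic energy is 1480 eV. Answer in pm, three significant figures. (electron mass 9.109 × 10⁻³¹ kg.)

KE = 1480 eV = 2.371 × 10⁻¹⁶ J.
p = √(2mKE) = √(2 × 9.109 × 10⁻³¹ × 2.371 × 10⁻¹⁶) = 2.078 × 10⁻²³ kg·m/s.
λ = h/p = 6.626 × 10⁻³⁴ / 2.078 × 10⁻²³ = 3.19 × 10⁻¹¹ m = 31.9 pm.

λ = 31.9 pm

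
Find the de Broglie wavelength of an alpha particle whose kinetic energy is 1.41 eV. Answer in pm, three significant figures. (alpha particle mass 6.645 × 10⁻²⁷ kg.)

λ = 12.1 pm

KE = 1.41 eV = 2.259 × 10⁻¹⁹ J.
p = √(2mKE) = √(2 × 6.645 × 10⁻²⁷ × 2.259 × 10⁻¹⁹) = 5.479 × 10⁻²³ kg·m/s.
λ = h/p = 6.626 × 10⁻³⁴ / 5.479 × 10⁻²³ = 1.21 × 10⁻¹¹ m = 12.1 pm.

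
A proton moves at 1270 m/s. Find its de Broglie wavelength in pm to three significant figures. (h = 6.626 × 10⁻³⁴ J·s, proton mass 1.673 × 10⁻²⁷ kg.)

λ = 312 pm

p = mv = 1.673 × 10⁻²⁷ × 1270 = 2.125 × 10⁻²⁴ kg·m/s.
λ = h/p = 6.626 × 10⁻³⁴ / 2.125 × 10⁻²⁴ = 3.12 × 10⁻¹⁰ m = 312 pm.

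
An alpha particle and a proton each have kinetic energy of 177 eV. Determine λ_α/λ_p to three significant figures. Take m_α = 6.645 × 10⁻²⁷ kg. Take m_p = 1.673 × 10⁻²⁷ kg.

At fixed KE, p = √(2mKE) so λ = h/p ∝ 1/√m.
λ_α/λ_p = √(m_p/m_α) = √(1.673 × 10⁻²⁷/6.645 × 10⁻²⁷) = √(0.2518) = 0.502.

λ_α/λ_p = 0.502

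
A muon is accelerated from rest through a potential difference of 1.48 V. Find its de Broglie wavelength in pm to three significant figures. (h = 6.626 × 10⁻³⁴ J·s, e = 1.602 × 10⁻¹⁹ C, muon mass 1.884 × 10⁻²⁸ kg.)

KE = eV = 1.602 × 10⁻¹⁹ × 1.480 = 2.371 × 10⁻¹⁹ J.
p = √(2mKE) = √(2 × 1.884 × 10⁻²⁸ × 2.371 × 10⁻¹⁹) = 9.452 × 10⁻²⁴ kg·m/s.
λ = h/p = 6.626 × 10⁻³⁴ / 9.452 × 10⁻²⁴ = 7.01 × 10⁻¹¹ m = 70.1 pm.

λ = 70.1 pm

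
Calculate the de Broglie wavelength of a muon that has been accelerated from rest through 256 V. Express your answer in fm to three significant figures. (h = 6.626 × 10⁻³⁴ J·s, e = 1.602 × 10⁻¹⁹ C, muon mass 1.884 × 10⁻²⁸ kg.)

KE = eV = 1.602 × 10⁻¹⁹ × 256.0 = 4.101 × 10⁻¹⁷ J.
p = √(2mKE) = √(2 × 1.884 × 10⁻²⁸ × 4.101 × 10⁻¹⁷) = 1.243 × 10⁻²² kg·m/s.
λ = h/p = 6.626 × 10⁻³⁴ / 1.243 × 10⁻²² = 5.33 × 10⁻¹² m = 5330 fm.

λ = 5330 fm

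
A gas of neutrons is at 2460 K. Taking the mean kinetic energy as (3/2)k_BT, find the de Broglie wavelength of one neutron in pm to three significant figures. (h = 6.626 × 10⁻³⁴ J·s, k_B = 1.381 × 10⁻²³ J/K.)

KE = (3/2)k_BT = 1.5 × 1.381 × 10⁻²³ × 2460 = 5.096 × 10⁻²⁰ J.
p = √(2mKE) = √(2 × 1.675 × 10⁻²⁷ × 5.096 × 10⁻²⁰) = 1.307 × 10⁻²³ kg·m/s.
λ = h/p = 5.07 × 10⁻¹¹ m = 50.7 pm.

λ = 50.7 pm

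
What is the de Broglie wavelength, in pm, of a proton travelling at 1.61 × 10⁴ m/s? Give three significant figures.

λ = 24.6 pm

p = mv = 1.673 × 10⁻²⁷ × 1.61 × 10⁴ = 2.694 × 10⁻²³ kg·m/s.
λ = h/p = 6.626 × 10⁻³⁴ / 2.694 × 10⁻²³ = 2.46 × 10⁻¹¹ m = 24.6 pm.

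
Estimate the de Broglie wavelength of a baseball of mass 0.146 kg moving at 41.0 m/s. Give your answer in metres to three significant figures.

p = mv = 0.146 × 41.0 = 5.986 kg·m/s.
λ = h/p = 6.626 × 10⁻³⁴ / 5.986 = 1.11 × 10⁻³⁴ m.

λ = 1.11 × 10⁻³⁴ m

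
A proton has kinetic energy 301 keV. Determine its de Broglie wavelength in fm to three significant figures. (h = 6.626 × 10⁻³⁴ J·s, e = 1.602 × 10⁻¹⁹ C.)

KE = 301 keV = 4.822 × 10⁻¹⁴ J.
p = √(2mKE) = √(2 × 1.673 × 10⁻²⁷ × 4.822 × 10⁻¹⁴) = 1.270 × 10⁻²⁰ kg·m/s.
λ = h/p = 6.626 × 10⁻³⁴ / 1.270 × 10⁻²⁰ = 5.22 × 10⁻¹⁴ m = 52.2 fm.

λ = 52.2 fm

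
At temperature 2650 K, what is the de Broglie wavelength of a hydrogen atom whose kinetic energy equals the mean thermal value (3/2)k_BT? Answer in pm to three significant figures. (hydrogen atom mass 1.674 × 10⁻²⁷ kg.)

KE = (3/2)k_BT = 1.5 × 1.381 × 10⁻²³ × 2650 = 5.489 × 10⁻²⁰ J.
p = √(2mKE) = √(2 × 1.674 × 10⁻²⁷ × 5.489 × 10⁻²⁰) = 1.356 × 10⁻²³ kg·m/s.
λ = h/p = 4.89 × 10⁻¹¹ m = 48.9 pm.

λ = 48.9 pm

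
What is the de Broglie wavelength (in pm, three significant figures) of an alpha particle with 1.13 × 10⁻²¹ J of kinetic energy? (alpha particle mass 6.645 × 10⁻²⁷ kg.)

p = √(2mKE) = √(2 × 6.645 × 10⁻²⁷ × 1.130 × 10⁻²¹) = 3.875 × 10⁻²⁴ kg·m/s.
λ = h/p = 6.626 × 10⁻³⁴ / 3.875 × 10⁻²⁴ = 1.71 × 10⁻¹⁰ m = 171 pm.

λ = 171 pm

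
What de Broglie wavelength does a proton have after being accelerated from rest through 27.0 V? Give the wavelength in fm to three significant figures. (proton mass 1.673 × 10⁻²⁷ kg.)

λ = 5510 fm

KE = eV = 1.602 × 10⁻¹⁹ × 27.00 = 4.325 × 10⁻¹⁸ J.
p = √(2mKE) = √(2 × 1.673 × 10⁻²⁷ × 4.325 × 10⁻¹⁸) = 1.203 × 10⁻²² kg·m/s.
λ = h/p = 6.626 × 10⁻³⁴ / 1.203 × 10⁻²² = 5.51 × 10⁻¹² m = 5510 fm.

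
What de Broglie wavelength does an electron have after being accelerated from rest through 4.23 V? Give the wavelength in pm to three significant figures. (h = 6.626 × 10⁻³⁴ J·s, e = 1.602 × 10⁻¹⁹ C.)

KE = eV = 1.602 × 10⁻¹⁹ × 4.230 = 6.776 × 10⁻¹⁹ J.
p = √(2mKE) = √(2 × 9.109 × 10⁻³¹ × 6.776 × 10⁻¹⁹) = 1.111 × 10⁻²⁴ kg·m/s.
λ = h/p = 6.626 × 10⁻³⁴ / 1.111 × 10⁻²⁴ = 5.96 × 10⁻¹⁰ m = 596 pm.

λ = 596 pm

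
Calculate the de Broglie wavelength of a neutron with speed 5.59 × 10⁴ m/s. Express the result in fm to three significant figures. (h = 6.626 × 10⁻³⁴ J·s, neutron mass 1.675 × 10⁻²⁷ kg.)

λ = 7080 fm

p = mv = 1.675 × 10⁻²⁷ × 5.59 × 10⁴ = 9.363 × 10⁻²³ kg·m/s.
λ = h/p = 6.626 × 10⁻³⁴ / 9.363 × 10⁻²³ = 7.08 × 10⁻¹² m = 7080 fm.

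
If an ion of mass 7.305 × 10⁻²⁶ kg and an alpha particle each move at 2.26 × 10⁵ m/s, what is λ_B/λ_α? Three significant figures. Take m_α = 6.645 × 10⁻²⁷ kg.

At fixed v, p = mv so λ = h/(mv) ∝ 1/m.
λ_B/λ_α = m_α/m_B = 6.645 × 10⁻²⁷/7.305 × 10⁻²⁶ = 0.0910.

λ_B/λ_α = 0.0910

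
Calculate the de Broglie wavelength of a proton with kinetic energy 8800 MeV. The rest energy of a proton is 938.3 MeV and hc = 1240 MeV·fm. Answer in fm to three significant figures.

Total energy E = KE + m₀c² = 8800 + 938.3 = 9738.3 MeV.
(pc)² = E² − (m₀c²)² = (9738.3)² − (938.3)² = 9.395 × 10⁷ MeV², so pc = 9693 MeV.
λ = hc/(pc) = 1240 MeV·fm / 9693 MeV = 0.128 fm.

λ = 0.128 fm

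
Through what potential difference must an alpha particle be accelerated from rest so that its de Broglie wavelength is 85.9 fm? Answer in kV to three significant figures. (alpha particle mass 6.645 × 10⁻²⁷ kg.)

p = h/λ = 6.626 × 10⁻³⁴ / 8.590 × 10⁻¹⁴ = 7.714 × 10⁻²¹ kg·m/s.
KE = p²/(2m) = 4.477 × 10⁻¹⁵ J.
V = KE/2e = 4.477 × 10⁻¹⁵ / (2 × 1.602 × 10⁻¹⁹) = 14.0 kV.

V = 14.0 kV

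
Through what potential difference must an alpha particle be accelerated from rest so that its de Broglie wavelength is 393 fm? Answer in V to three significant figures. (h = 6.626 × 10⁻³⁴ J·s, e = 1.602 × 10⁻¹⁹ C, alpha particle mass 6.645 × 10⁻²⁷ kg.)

p = h/λ = 6.626 × 10⁻³⁴ / 3.930 × 10⁻¹³ = 1.686 × 10⁻²¹ kg·m/s.
KE = p²/(2m) = 2.139 × 10⁻¹⁶ J.
V = KE/2e = 2.139 × 10⁻¹⁶ / (2 × 1.602 × 10⁻¹⁹) = 668 V.

V = 668 V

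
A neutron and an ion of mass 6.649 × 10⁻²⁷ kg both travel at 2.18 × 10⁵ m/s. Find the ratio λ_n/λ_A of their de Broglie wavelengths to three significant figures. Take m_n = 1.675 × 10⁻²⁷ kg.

λ_n/λ_A = 3.97

At fixed v, p = mv so λ = h/(mv) ∝ 1/m.
λ_n/λ_A = m_A/m_n = 6.649 × 10⁻²⁷/1.675 × 10⁻²⁷ = 3.97.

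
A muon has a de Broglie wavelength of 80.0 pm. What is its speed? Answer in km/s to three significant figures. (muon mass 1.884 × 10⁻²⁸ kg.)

v = 44.0 km/s

p = h/λ = 6.626 × 10⁻³⁴ / 8.000 × 10⁻¹¹ = 8.283 × 10⁻²⁴ kg·m/s.
v = p/m = 8.283 × 10⁻²⁴ / 1.884 × 10⁻²⁸ = 4.40 × 10⁴ m/s = 44.0 km/s.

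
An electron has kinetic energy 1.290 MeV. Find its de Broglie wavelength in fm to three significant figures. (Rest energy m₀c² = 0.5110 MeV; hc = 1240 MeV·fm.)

Total energy E = KE + m₀c² = 1.290 + 0.5110 = 1.8010 MeV.
(pc)² = E² − (m₀c²)² = (1.8010)² − (0.5110)² = 2.982 MeV², so pc = 1.727 MeV.
λ = hc/(pc) = 1240 MeV·fm / 1.727 MeV = 718 fm.

λ = 718 fm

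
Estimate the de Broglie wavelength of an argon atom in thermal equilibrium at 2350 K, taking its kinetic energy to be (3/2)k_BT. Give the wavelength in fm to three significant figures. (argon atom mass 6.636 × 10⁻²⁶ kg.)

KE = (3/2)k_BT = 1.5 × 1.381 × 10⁻²³ × 2350 = 4.868 × 10⁻²⁰ J.
p = √(2mKE) = √(2 × 6.636 × 10⁻²⁶ × 4.868 × 10⁻²⁰) = 8.038 × 10⁻²³ kg·m/s.
λ = h/p = 8.24 × 10⁻¹² m = 8240 fm.

λ = 8240 fm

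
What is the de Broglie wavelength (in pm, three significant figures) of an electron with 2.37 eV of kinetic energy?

λ = 797 pm

KE = 2.37 eV = 3.797 × 10⁻¹⁹ J.
p = √(2mKE) = √(2 × 9.109 × 10⁻³¹ × 3.797 × 10⁻¹⁹) = 8.317 × 10⁻²⁵ kg·m/s.
λ = h/p = 6.626 × 10⁻³⁴ / 8.317 × 10⁻²⁵ = 7.97 × 10⁻¹⁰ m = 797 pm.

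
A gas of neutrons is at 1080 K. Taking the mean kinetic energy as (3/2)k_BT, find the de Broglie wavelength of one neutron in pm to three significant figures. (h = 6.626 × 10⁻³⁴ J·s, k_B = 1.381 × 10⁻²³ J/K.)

KE = (3/2)k_BT = 1.5 × 1.381 × 10⁻²³ × 1080 = 2.237 × 10⁻²⁰ J.
p = √(2mKE) = √(2 × 1.675 × 10⁻²⁷ × 2.237 × 10⁻²⁰) = 8.657 × 10⁻²⁴ kg·m/s.
λ = h/p = 7.65 × 10⁻¹¹ m = 76.5 pm.

λ = 76.5 pm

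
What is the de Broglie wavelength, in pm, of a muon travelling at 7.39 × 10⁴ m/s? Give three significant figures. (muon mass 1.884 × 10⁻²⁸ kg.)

p = mv = 1.884 × 10⁻²⁸ × 7.39 × 10⁴ = 1.392 × 10⁻²³ kg·m/s.
λ = h/p = 6.626 × 10⁻³⁴ / 1.392 × 10⁻²³ = 4.76 × 10⁻¹¹ m = 47.6 pm.

λ = 47.6 pm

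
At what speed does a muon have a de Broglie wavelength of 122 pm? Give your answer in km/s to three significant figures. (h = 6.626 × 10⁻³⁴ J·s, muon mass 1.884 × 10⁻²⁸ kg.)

p = h/λ = 6.626 × 10⁻³⁴ / 1.220 × 10⁻¹⁰ = 5.431 × 10⁻²⁴ kg·m/s.
v = p/m = 5.431 × 10⁻²⁴ / 1.884 × 10⁻²⁸ = 2.88 × 10⁴ m/s = 28.8 km/s.

v = 28.8 km/s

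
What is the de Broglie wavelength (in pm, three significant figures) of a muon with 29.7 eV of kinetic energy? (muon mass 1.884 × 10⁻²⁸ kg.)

λ = 15.6 pm

KE = 29.7 eV = 4.758 × 10⁻¹⁸ J.
p = √(2mKE) = √(2 × 1.884 × 10⁻²⁸ × 4.758 × 10⁻¹⁸) = 4.234 × 10⁻²³ kg·m/s.
λ = h/p = 6.626 × 10⁻³⁴ / 4.234 × 10⁻²³ = 1.56 × 10⁻¹¹ m = 15.6 pm.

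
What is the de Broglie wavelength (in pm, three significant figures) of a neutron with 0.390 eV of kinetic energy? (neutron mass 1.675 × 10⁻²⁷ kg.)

λ = 45.8 pm

KE = 0.390 eV = 6.248 × 10⁻²⁰ J.
p = √(2mKE) = √(2 × 1.675 × 10⁻²⁷ × 6.248 × 10⁻²⁰) = 1.447 × 10⁻²³ kg·m/s.
λ = h/p = 6.626 × 10⁻³⁴ / 1.447 × 10⁻²³ = 4.58 × 10⁻¹¹ m = 45.8 pm.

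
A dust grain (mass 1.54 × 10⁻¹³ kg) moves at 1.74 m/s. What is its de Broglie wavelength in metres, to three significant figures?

p = mv = 1.54 × 10⁻¹³ × 1.74 = 2.680 × 10⁻¹³ kg·m/s.
λ = h/p = 6.626 × 10⁻³⁴ / 2.680 × 10⁻¹³ = 2.47 × 10⁻²¹ m.

λ = 2.47 × 10⁻²¹ m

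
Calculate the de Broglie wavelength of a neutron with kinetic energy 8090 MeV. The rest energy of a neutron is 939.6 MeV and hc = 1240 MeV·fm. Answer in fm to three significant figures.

λ = 0.138 fm

Total energy E = KE + m₀c² = 8090 + 939.6 = 9029.6 MeV.
(pc)² = E² − (m₀c²)² = (9029.6)² − (939.6)² = 8.065 × 10⁷ MeV², so pc = 8981 MeV.
λ = hc/(pc) = 1240 MeV·fm / 8981 MeV = 0.138 fm.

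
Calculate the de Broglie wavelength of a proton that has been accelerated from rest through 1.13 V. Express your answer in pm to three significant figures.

λ = 26.9 pm

KE = eV = 1.602 × 10⁻¹⁹ × 1.130 = 1.810 × 10⁻¹⁹ J.
p = √(2mKE) = √(2 × 1.673 × 10⁻²⁷ × 1.810 × 10⁻¹⁹) = 2.461 × 10⁻²³ kg·m/s.
λ = h/p = 6.626 × 10⁻³⁴ / 2.461 × 10⁻²³ = 2.69 × 10⁻¹¹ m = 26.9 pm.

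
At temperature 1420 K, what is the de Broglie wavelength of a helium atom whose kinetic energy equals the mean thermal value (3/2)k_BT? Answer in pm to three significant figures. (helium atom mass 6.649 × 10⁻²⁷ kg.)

KE = (3/2)k_BT = 1.5 × 1.381 × 10⁻²³ × 1420 = 2.942 × 10⁻²⁰ J.
p = √(2mKE) = √(2 × 6.649 × 10⁻²⁷ × 2.942 × 10⁻²⁰) = 1.978 × 10⁻²³ kg·m/s.
λ = h/p = 3.35 × 10⁻¹¹ m = 33.5 pm.

λ = 33.5 pm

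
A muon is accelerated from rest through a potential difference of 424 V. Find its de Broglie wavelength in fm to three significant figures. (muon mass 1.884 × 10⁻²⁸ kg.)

KE = eV = 1.602 × 10⁻¹⁹ × 424.0 = 6.792 × 10⁻¹⁷ J.
p = √(2mKE) = √(2 × 1.884 × 10⁻²⁸ × 6.792 × 10⁻¹⁷) = 1.600 × 10⁻²² kg·m/s.
λ = h/p = 6.626 × 10⁻³⁴ / 1.600 × 10⁻²² = 4.14 × 10⁻¹² m = 4140 fm.

λ = 4140 fm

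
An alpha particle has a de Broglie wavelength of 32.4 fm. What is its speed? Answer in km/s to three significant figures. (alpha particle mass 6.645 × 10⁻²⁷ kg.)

v = 3080 km/s

p = h/λ = 6.626 × 10⁻³⁴ / 3.240 × 10⁻¹⁴ = 2.045 × 10⁻²⁰ kg·m/s.
v = p/m = 2.045 × 10⁻²⁰ / 6.645 × 10⁻²⁷ = 3.08 × 10⁶ m/s = 3080 km/s.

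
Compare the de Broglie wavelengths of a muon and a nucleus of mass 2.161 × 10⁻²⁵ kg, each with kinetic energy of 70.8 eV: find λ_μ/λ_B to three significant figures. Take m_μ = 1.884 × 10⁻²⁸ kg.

λ_μ/λ_B = 33.9

At fixed KE, p = √(2mKE) so λ = h/p ∝ 1/√m.
λ_μ/λ_B = √(m_B/m_μ) = √(2.161 × 10⁻²⁵/1.884 × 10⁻²⁸) = √(1147) = 33.9.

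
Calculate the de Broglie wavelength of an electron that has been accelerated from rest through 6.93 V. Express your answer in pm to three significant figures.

λ = 466 pm

KE = eV = 1.602 × 10⁻¹⁹ × 6.930 = 1.110 × 10⁻¹⁸ J.
p = √(2mKE) = √(2 × 9.109 × 10⁻³¹ × 1.110 × 10⁻¹⁸) = 1.422 × 10⁻²⁴ kg·m/s.
λ = h/p = 6.626 × 10⁻³⁴ / 1.422 × 10⁻²⁴ = 4.66 × 10⁻¹⁰ m = 466 pm.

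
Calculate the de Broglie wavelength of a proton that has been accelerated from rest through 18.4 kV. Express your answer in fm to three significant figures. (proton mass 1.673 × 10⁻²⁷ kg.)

KE = eV = 1.602 × 10⁻¹⁹ × 1.840 × 10⁴ = 2.948 × 10⁻¹⁵ J.
p = √(2mKE) = √(2 × 1.673 × 10⁻²⁷ × 2.948 × 10⁻¹⁵) = 3.141 × 10⁻²¹ kg·m/s.
λ = h/p = 6.626 × 10⁻³⁴ / 3.141 × 10⁻²¹ = 2.11 × 10⁻¹³ m = 211 fm.

λ = 211 fm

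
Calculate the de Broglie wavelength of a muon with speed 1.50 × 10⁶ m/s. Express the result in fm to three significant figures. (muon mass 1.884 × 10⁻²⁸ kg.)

λ = 2340 fm

p = mv = 1.884 × 10⁻²⁸ × 1.50 × 10⁶ = 2.826 × 10⁻²² kg·m/s.
λ = h/p = 6.626 × 10⁻³⁴ / 2.826 × 10⁻²² = 2.34 × 10⁻¹² m = 2340 fm.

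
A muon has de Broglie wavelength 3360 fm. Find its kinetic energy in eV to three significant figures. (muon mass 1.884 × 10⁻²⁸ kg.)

p = h/λ = 6.626 × 10⁻³⁴ / 3.360 × 10⁻¹² = 1.972 × 10⁻²² kg·m/s.
KE = p²/(2m) = (1.972 × 10⁻²²)² / (2 × 1.884 × 10⁻²⁸) = 1.032 × 10⁻¹⁶ J = 644 eV.

KE = 644 eV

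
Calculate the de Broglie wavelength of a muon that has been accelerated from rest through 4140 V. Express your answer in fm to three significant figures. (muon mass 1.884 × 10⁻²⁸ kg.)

λ = 1330 fm

KE = eV = 1.602 × 10⁻¹⁹ × 4140 = 6.632 × 10⁻¹⁶ J.
p = √(2mKE) = √(2 × 1.884 × 10⁻²⁸ × 6.632 × 10⁻¹⁶) = 4.999 × 10⁻²² kg·m/s.
λ = h/p = 6.626 × 10⁻³⁴ / 4.999 × 10⁻²² = 1.33 × 10⁻¹² m = 1330 fm.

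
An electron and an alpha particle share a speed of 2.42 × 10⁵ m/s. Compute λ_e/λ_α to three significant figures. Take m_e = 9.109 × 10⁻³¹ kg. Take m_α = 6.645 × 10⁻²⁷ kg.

At fixed v, p = mv so λ = h/(mv) ∝ 1/m.
λ_e/λ_α = m_α/m_e = 6.645 × 10⁻²⁷/9.109 × 10⁻³¹ = 7290.

λ_e/λ_α = 7290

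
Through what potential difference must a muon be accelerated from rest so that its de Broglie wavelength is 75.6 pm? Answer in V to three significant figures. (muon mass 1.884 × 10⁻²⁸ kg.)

p = h/λ = 6.626 × 10⁻³⁴ / 7.560 × 10⁻¹¹ = 8.765 × 10⁻²⁴ kg·m/s.
KE = p²/(2m) = 2.039 × 10⁻¹⁹ J.
V = KE/e = 2.039 × 10⁻¹⁹ / (1.602 × 10⁻¹⁹) = 1.27 V.

V = 1.27 V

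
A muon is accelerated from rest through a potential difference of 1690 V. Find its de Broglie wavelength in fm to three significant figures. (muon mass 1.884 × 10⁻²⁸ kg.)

λ = 2070 fm

KE = eV = 1.602 × 10⁻¹⁹ × 1690 = 2.707 × 10⁻¹⁶ J.
p = √(2mKE) = √(2 × 1.884 × 10⁻²⁸ × 2.707 × 10⁻¹⁶) = 3.194 × 10⁻²² kg·m/s.
λ = h/p = 6.626 × 10⁻³⁴ / 3.194 × 10⁻²² = 2.07 × 10⁻¹² m = 2070 fm.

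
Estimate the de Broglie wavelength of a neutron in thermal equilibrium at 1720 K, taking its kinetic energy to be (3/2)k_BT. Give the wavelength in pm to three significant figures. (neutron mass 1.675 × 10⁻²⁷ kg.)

λ = 60.6 pm

KE = (3/2)k_BT = 1.5 × 1.381 × 10⁻²³ × 1720 = 3.563 × 10⁻²⁰ J.
p = √(2mKE) = √(2 × 1.675 × 10⁻²⁷ × 3.563 × 10⁻²⁰) = 1.093 × 10⁻²³ kg·m/s.
λ = h/p = 6.06 × 10⁻¹¹ m = 60.6 pm.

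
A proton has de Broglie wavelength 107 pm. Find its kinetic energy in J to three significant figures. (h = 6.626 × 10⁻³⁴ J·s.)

KE = 1.15 × 10⁻²⁰ J

p = h/λ = 6.626 × 10⁻³⁴ / 1.070 × 10⁻¹⁰ = 6.193 × 10⁻²⁴ kg·m/s.
KE = p²/(2m) = (6.193 × 10⁻²⁴)² / (2 × 1.673 × 10⁻²⁷) = 1.146 × 10⁻²⁰ J = 1.15 × 10⁻²⁰ J.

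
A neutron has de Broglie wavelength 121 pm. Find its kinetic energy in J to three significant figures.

KE = 8.95 × 10⁻²¹ J

p = h/λ = 6.626 × 10⁻³⁴ / 1.210 × 10⁻¹⁰ = 5.476 × 10⁻²⁴ kg·m/s.
KE = p²/(2m) = (5.476 × 10⁻²⁴)² / (2 × 1.675 × 10⁻²⁷) = 8.951 × 10⁻²¹ J = 8.95 × 10⁻²¹ J.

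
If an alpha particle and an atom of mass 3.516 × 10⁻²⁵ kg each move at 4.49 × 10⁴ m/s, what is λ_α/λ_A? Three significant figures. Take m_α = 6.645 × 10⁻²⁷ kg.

At fixed v, p = mv so λ = h/(mv) ∝ 1/m.
λ_α/λ_A = m_A/m_α = 3.516 × 10⁻²⁵/6.645 × 10⁻²⁷ = 52.9.

λ_α/λ_A = 52.9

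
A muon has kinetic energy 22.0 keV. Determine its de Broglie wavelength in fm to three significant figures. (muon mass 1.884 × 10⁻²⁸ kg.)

KE = 22.0 keV = 3.524 × 10⁻¹⁵ J.
p = √(2mKE) = √(2 × 1.884 × 10⁻²⁸ × 3.524 × 10⁻¹⁵) = 1.152 × 10⁻²¹ kg·m/s.
λ = h/p = 6.626 × 10⁻³⁴ / 1.152 × 10⁻²¹ = 5.75 × 10⁻¹³ m = 575 fm.

λ = 575 fm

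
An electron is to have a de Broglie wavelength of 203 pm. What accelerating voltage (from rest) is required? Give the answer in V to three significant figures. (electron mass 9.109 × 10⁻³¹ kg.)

V = 36.5 V

p = h/λ = 6.626 × 10⁻³⁴ / 2.030 × 10⁻¹⁰ = 3.264 × 10⁻²⁴ kg·m/s.
KE = p²/(2m) = 5.848 × 10⁻¹⁸ J.
V = KE/e = 5.848 × 10⁻¹⁸ / (1.602 × 10⁻¹⁹) = 36.5 V.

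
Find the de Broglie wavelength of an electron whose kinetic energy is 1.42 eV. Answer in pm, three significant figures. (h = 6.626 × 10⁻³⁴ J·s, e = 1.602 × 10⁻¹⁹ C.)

KE = 1.42 eV = 2.275 × 10⁻¹⁹ J.
p = √(2mKE) = √(2 × 9.109 × 10⁻³¹ × 2.275 × 10⁻¹⁹) = 6.438 × 10⁻²⁵ kg·m/s.
λ = h/p = 6.626 × 10⁻³⁴ / 6.438 × 10⁻²⁵ = 1.03 × 10⁻⁹ m = 1030 pm.

λ = 1030 pm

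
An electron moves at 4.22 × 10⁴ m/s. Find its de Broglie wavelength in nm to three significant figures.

p = mv = 9.109 × 10⁻³¹ × 4.22 × 10⁴ = 3.844 × 10⁻²⁶ kg·m/s.
λ = h/p = 6.626 × 10⁻³⁴ / 3.844 × 10⁻²⁶ = 1.72 × 10⁻⁸ m = 17.2 nm.

λ = 17.2 nm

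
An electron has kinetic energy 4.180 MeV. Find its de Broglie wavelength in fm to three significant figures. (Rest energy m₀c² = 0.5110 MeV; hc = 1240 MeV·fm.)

λ = 266 fm

Total energy E = KE + m₀c² = 4.180 + 0.5110 = 4.6910 MeV.
(pc)² = E² − (m₀c²)² = (4.6910)² − (0.5110)² = 21.74 MeV², so pc = 4.663 MeV.
λ = hc/(pc) = 1240 MeV·fm / 4.663 MeV = 266 fm.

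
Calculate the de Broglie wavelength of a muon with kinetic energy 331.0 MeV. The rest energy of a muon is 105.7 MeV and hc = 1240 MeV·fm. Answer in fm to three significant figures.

λ = 2.93 fm

Total energy E = KE + m₀c² = 331.0 + 105.7 = 436.7 MeV.
(pc)² = E² − (m₀c²)² = (436.7)² − (105.7)² = 1.795 × 10⁵ MeV², so pc = 423.7 MeV.
λ = hc/(pc) = 1240 MeV·fm / 423.7 MeV = 2.93 fm.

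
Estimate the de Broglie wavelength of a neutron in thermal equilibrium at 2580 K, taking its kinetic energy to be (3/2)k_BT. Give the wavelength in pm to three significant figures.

λ = 49.5 pm

KE = (3/2)k_BT = 1.5 × 1.381 × 10⁻²³ × 2580 = 5.344 × 10⁻²⁰ J.
p = √(2mKE) = √(2 × 1.675 × 10⁻²⁷ × 5.344 × 10⁻²⁰) = 1.338 × 10⁻²³ kg·m/s.
λ = h/p = 4.95 × 10⁻¹¹ m = 49.5 pm.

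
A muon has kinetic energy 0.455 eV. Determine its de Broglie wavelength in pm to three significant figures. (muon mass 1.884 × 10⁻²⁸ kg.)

KE = 0.455 eV = 7.289 × 10⁻²⁰ J.
p = √(2mKE) = √(2 × 1.884 × 10⁻²⁸ × 7.289 × 10⁻²⁰) = 5.241 × 10⁻²⁴ kg·m/s.
λ = h/p = 6.626 × 10⁻³⁴ / 5.241 × 10⁻²⁴ = 1.26 × 10⁻¹⁰ m = 126 pm.

λ = 126 pm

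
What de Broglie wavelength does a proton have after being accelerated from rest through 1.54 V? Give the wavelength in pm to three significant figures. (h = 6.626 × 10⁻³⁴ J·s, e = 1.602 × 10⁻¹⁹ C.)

KE = eV = 1.602 × 10⁻¹⁹ × 1.540 = 2.467 × 10⁻¹⁹ J.
p = √(2mKE) = √(2 × 1.673 × 10⁻²⁷ × 2.467 × 10⁻¹⁹) = 2.873 × 10⁻²³ kg·m/s.
λ = h/p = 6.626 × 10⁻³⁴ / 2.873 × 10⁻²³ = 2.31 × 10⁻¹¹ m = 23.1 pm.

λ = 23.1 pm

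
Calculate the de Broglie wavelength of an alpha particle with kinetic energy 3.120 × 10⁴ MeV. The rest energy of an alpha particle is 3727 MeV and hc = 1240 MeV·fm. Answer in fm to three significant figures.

λ = 0.0357 fm

Total energy E = KE + m₀c² = 3.120 × 10⁴ + 3727 = 34927 MeV.
(pc)² = E² − (m₀c²)² = (34927)² − (3727)² = 1.206 × 10⁹ MeV², so pc = 3.473 × 10⁴ MeV.
λ = hc/(pc) = 1240 MeV·fm / 3.473 × 10⁴ MeV = 0.0357 fm.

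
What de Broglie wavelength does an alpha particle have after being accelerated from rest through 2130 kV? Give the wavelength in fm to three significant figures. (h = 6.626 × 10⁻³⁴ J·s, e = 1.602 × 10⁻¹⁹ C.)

λ = 6.96 fm

KE = 2eV = 2 × 1.602 × 10⁻¹⁹ × 2.130 × 10⁶ = 6.825 × 10⁻¹³ J.
p = √(2mKE) = √(2 × 6.645 × 10⁻²⁷ × 6.825 × 10⁻¹³) = 9.524 × 10⁻²⁰ kg·m/s.
λ = h/p = 6.626 × 10⁻³⁴ / 9.524 × 10⁻²⁰ = 6.96 × 10⁻¹⁵ m = 6.96 fm.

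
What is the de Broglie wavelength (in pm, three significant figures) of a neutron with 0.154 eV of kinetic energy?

KE = 0.154 eV = 2.467 × 10⁻²⁰ J.
p = √(2mKE) = √(2 × 1.675 × 10⁻²⁷ × 2.467 × 10⁻²⁰) = 9.091 × 10⁻²⁴ kg·m/s.
λ = h/p = 6.626 × 10⁻³⁴ / 9.091 × 10⁻²⁴ = 7.29 × 10⁻¹¹ m = 72.9 pm.

λ = 72.9 pm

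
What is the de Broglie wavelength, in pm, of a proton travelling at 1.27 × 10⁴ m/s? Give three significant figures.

λ = 31.2 pm

p = mv = 1.673 × 10⁻²⁷ × 1.27 × 10⁴ = 2.125 × 10⁻²³ kg·m/s.
λ = h/p = 6.626 × 10⁻³⁴ / 2.125 × 10⁻²³ = 3.12 × 10⁻¹¹ m = 31.2 pm.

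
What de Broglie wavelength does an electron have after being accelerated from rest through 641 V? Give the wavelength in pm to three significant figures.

λ = 48.4 pm

KE = eV = 1.602 × 10⁻¹⁹ × 641.0 = 1.027 × 10⁻¹⁶ J.
p = √(2mKE) = √(2 × 9.109 × 10⁻³¹ × 1.027 × 10⁻¹⁶) = 1.368 × 10⁻²³ kg·m/s.
λ = h/p = 6.626 × 10⁻³⁴ / 1.368 × 10⁻²³ = 4.84 × 10⁻¹¹ m = 48.4 pm.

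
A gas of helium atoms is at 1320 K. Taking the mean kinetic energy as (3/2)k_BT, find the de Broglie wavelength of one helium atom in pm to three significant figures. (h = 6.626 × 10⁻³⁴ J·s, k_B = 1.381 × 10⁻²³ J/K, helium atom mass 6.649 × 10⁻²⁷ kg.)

KE = (3/2)k_BT = 1.5 × 1.381 × 10⁻²³ × 1320 = 2.734 × 10⁻²⁰ J.
p = √(2mKE) = √(2 × 6.649 × 10⁻²⁷ × 2.734 × 10⁻²⁰) = 1.907 × 10⁻²³ kg·m/s.
λ = h/p = 3.47 × 10⁻¹¹ m = 34.7 pm.

λ = 34.7 pm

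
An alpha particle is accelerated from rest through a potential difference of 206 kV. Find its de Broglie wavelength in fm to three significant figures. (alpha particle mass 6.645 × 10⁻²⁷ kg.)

KE = 2eV = 2 × 1.602 × 10⁻¹⁹ × 2.060 × 10⁵ = 6.600 × 10⁻¹⁴ J.
p = √(2mKE) = √(2 × 6.645 × 10⁻²⁷ × 6.600 × 10⁻¹⁴) = 2.962 × 10⁻²⁰ kg·m/s.
λ = h/p = 6.626 × 10⁻³⁴ / 2.962 × 10⁻²⁰ = 2.24 × 10⁻¹⁴ m = 22.4 fm.

λ = 22.4 fm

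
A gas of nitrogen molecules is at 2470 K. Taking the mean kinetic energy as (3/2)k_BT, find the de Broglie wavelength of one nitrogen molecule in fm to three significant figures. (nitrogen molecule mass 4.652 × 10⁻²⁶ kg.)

KE = (3/2)k_BT = 1.5 × 1.381 × 10⁻²³ × 2470 = 5.117 × 10⁻²⁰ J.
p = √(2mKE) = √(2 × 4.652 × 10⁻²⁶ × 5.117 × 10⁻²⁰) = 6.900 × 10⁻²³ kg·m/s.
λ = h/p = 9.60 × 10⁻¹² m = 9600 fm.

λ = 9600 fm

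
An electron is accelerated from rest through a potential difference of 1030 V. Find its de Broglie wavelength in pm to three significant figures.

KE = eV = 1.602 × 10⁻¹⁹ × 1030 = 1.650 × 10⁻¹⁶ J.
p = √(2mKE) = √(2 × 9.109 × 10⁻³¹ × 1.650 × 10⁻¹⁶) = 1.734 × 10⁻²³ kg·m/s.
λ = h/p = 6.626 × 10⁻³⁴ / 1.734 × 10⁻²³ = 3.82 × 10⁻¹¹ m = 38.2 pm.

λ = 38.2 pm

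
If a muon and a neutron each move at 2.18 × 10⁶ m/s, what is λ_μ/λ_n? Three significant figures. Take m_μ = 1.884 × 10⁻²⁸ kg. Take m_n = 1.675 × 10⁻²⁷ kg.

At fixed v, p = mv so λ = h/(mv) ∝ 1/m.
λ_μ/λ_n = m_n/m_μ = 1.675 × 10⁻²⁷/1.884 × 10⁻²⁸ = 8.89.

λ_μ/λ_n = 8.89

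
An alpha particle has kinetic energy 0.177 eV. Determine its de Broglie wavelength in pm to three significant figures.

λ = 34.1 pm

KE = 0.177 eV = 2.836 × 10⁻²⁰ J.
p = √(2mKE) = √(2 × 6.645 × 10⁻²⁷ × 2.836 × 10⁻²⁰) = 1.941 × 10⁻²³ kg·m/s.
λ = h/p = 6.626 × 10⁻³⁴ / 1.941 × 10⁻²³ = 3.41 × 10⁻¹¹ m = 34.1 pm.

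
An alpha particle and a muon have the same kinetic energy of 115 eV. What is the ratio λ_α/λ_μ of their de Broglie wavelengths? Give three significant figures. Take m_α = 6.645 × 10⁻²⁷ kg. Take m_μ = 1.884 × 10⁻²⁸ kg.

At fixed KE, p = √(2mKE) so λ = h/p ∝ 1/√m.
λ_α/λ_μ = √(m_μ/m_α) = √(1.884 × 10⁻²⁸/6.645 × 10⁻²⁷) = √(0.02835) = 0.168.

λ_α/λ_μ = 0.168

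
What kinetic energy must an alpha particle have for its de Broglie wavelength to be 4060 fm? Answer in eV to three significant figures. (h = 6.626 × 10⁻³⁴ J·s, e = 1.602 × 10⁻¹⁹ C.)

p = h/λ = 6.626 × 10⁻³⁴ / 4.060 × 10⁻¹² = 1.632 × 10⁻²² kg·m/s.
KE = p²/(2m) = (1.632 × 10⁻²²)² / (2 × 6.645 × 10⁻²⁷) = 2.004 × 10⁻¹⁸ J = 12.5 eV.

KE = 12.5 eV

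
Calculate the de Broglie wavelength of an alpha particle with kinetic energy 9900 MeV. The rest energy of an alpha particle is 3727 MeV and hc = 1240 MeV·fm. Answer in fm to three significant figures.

Total energy E = KE + m₀c² = 9900 + 3727 = 13627 MeV.
(pc)² = E² − (m₀c²)² = (13627)² − (3727)² = 1.718 × 10⁸ MeV², so pc = 1.311 × 10⁴ MeV.
λ = hc/(pc) = 1240 MeV·fm / 1.311 × 10⁴ MeV = 0.0946 fm.

λ = 0.0946 fm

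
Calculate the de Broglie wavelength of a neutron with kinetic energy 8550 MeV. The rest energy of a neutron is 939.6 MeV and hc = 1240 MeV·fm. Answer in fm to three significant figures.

λ = 0.131 fm

Total energy E = KE + m₀c² = 8550 + 939.6 = 9489.6 MeV.
(pc)² = E² − (m₀c²)² = (9489.6)² − (939.6)² = 8.917 × 10⁷ MeV², so pc = 9443 MeV.
λ = hc/(pc) = 1240 MeV·fm / 9443 MeV = 0.131 fm.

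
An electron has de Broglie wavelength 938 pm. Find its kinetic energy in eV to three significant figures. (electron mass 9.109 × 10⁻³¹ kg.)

KE = 1.71 eV

p = h/λ = 6.626 × 10⁻³⁴ / 9.380 × 10⁻¹⁰ = 7.064 × 10⁻²⁵ kg·m/s.
KE = p²/(2m) = (7.064 × 10⁻²⁵)² / (2 × 9.109 × 10⁻³¹) = 2.739 × 10⁻¹⁹ J = 1.71 eV.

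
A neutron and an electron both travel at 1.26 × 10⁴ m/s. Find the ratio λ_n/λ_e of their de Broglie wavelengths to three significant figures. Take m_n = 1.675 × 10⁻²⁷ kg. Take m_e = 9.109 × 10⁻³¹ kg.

At fixed v, p = mv so λ = h/(mv) ∝ 1/m.
λ_n/λ_e = m_e/m_n = 9.109 × 10⁻³¹/1.675 × 10⁻²⁷ = 5.44 × 10⁻⁴.

λ_n/λ_e = 5.44 × 10⁻⁴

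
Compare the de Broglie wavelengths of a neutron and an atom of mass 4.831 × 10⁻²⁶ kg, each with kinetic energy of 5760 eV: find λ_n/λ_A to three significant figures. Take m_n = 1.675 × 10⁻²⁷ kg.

At fixed KE, p = √(2mKE) so λ = h/p ∝ 1/√m.
λ_n/λ_A = √(m_A/m_n) = √(4.831 × 10⁻²⁶/1.675 × 10⁻²⁷) = √(28.84) = 5.37.

λ_n/λ_A = 5.37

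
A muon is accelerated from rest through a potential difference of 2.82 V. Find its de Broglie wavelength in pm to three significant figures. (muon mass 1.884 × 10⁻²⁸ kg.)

λ = 50.8 pm

KE = eV = 1.602 × 10⁻¹⁹ × 2.820 = 4.518 × 10⁻¹⁹ J.
p = √(2mKE) = √(2 × 1.884 × 10⁻²⁸ × 4.518 × 10⁻¹⁹) = 1.305 × 10⁻²³ kg·m/s.
λ = h/p = 6.626 × 10⁻³⁴ / 1.305 × 10⁻²³ = 5.08 × 10⁻¹¹ m = 50.8 pm.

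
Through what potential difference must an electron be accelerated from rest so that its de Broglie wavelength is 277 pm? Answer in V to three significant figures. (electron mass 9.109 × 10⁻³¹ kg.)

V = 19.6 V

p = h/λ = 6.626 × 10⁻³⁴ / 2.770 × 10⁻¹⁰ = 2.392 × 10⁻²⁴ kg·m/s.
KE = p²/(2m) = 3.141 × 10⁻¹⁸ J.
V = KE/e = 3.141 × 10⁻¹⁸ / (1.602 × 10⁻¹⁹) = 19.6 V.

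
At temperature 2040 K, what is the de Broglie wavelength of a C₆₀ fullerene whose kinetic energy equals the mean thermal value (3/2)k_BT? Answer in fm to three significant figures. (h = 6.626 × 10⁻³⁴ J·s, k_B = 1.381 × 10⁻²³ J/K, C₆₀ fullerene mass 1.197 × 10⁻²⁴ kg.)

λ = 2080 fm

KE = (3/2)k_BT = 1.5 × 1.381 × 10⁻²³ × 2040 = 4.226 × 10⁻²⁰ J.
p = √(2mKE) = √(2 × 1.197 × 10⁻²⁴ × 4.226 × 10⁻²⁰) = 3.181 × 10⁻²² kg·m/s.
λ = h/p = 2.08 × 10⁻¹² m = 2080 fm.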